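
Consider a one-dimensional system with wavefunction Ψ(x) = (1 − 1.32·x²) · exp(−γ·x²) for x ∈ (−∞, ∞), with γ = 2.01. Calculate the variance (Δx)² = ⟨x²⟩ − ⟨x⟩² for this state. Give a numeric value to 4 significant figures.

0.06930

Compute ⟨x⟩ and ⟨x²⟩ separately, then (Δx)² = ⟨x²⟩ − ⟨x⟩².
Expand each integrand as polynomial × e^(−2γx²) and use ∫x^(2j)·e^(−2γx²) dx = (2j−1)!!/(4γ)^j · √(π/(2γ)), odd powers → 0; here √(π/(2γ)) = 0.88402.
Normalization: ∫|Ψ|² dx = 0.66523.
⟨x⟩ = 0.0000 and ⟨x²⟩ = 0.069295.
(Δx)² = 0.069295 − (0.0000)² = 0.069295.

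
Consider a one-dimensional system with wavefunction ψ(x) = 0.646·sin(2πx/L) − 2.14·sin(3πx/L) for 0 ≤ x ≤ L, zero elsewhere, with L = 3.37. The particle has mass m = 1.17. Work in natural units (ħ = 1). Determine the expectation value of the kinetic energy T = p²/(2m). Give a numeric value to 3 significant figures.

3.19

T = −(ħ²/2m) d²/dx², so ⟨T⟩ = −(ħ²/2m) ∫ ψ*·ψ'' dx / ∫|ψ|² dx; with m = 1.17.
d²/dx² sin(jπx/L) = −(jπ/L)²·sin(jπx/L); on 0 ≤ x ≤ L, ∫sin²(jπx/L) dx = L/2 and ∫sin(jπx/L)·sin(lπx/L) dx = 0 for j ≠ l, so only diagonal terms survive in ∫|ψ|² and ∫ψ·ψ″; ∫ψ·ψ′ dx = [ψ²/2] between the walls = 0.
State is unnormalized: ∫|ψ|² dx = 8.4198, and ∫ψ*·(−ħ²/2m · ψ'') dx = 26.837, so ⟨T⟩ = 26.837 / 8.4198.
⟨T⟩ = 3.1874.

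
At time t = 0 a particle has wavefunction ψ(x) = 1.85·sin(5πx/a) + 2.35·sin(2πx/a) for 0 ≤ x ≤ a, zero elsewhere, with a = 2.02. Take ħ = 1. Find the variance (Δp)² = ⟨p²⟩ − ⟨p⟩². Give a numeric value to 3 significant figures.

Compute ⟨p⟩ and ⟨p²⟩ separately; (Δp)² = ⟨p²⟩ − ⟨p⟩².
d²/dx² sin(jπx/a) = −(jπ/a)²·sin(jπx/a); on 0 ≤ x ≤ a, ∫sin²(jπx/a) dx = a/2 and ∫sin(jπx/a)·sin(lπx/a) dx = 0 for j ≠ l, so only diagonal terms survive in ∫|ψ|² and ∫ψ·ψ″; ∫ψ·ψ′ dx = [ψ²/2] between the walls = 0.
Normalization: ∫|ψ|² dx = 9.0345.
⟨p⟩ = 0.0000 and ⟨p²⟩ = 29.110.
(Δp)² = 29.110 − (0.0000)² = 29.110.

29.1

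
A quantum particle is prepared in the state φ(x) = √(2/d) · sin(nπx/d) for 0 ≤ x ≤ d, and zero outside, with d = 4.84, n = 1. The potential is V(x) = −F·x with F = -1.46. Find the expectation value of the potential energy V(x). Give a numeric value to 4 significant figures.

3.533

⟨V⟩ = ∫ V(x)·|φ|² dx.
With sin²θ = (1 − cos2θ)/2 on 0 ≤ x ≤ d: ∫sin²(nπx/d) dx = d/2, ∫x·sin²(nπx/d) dx = d²/4, ∫x²·sin²(nπx/d) dx = d³·(1/6 − 1/(4n²π²)); higher powers xᵏ the same way, integrating xᵏ·cos(2nπx/d) by parts.
⟨V⟩ = 3.5332.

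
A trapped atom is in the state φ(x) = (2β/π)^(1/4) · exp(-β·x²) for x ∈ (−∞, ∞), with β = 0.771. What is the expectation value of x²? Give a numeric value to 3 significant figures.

0.324

⟨x²⟩ = ∫ x²·|φ|² dx (integrals over the domain).
Gaussian moments: ∫x^(2j)·e^(−2βx²) dx = (2j−1)!!/(4β)^j · √(π/(2β)), odd powers integrate to 0; here √(π/(2β)) = 1.4274.
⟨x²⟩ = 0.32425.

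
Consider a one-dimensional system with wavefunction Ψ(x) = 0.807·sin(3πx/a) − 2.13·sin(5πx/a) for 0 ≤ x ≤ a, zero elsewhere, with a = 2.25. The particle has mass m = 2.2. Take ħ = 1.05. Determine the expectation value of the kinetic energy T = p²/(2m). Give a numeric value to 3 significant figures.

T = −(ħ²/2m) d²/dx², so ⟨T⟩ = −(ħ²/2m) ∫ Ψ*·Ψ'' dx / ∫|Ψ|² dx; with m = 2.2.
d²/dx² sin(jπx/a) = −(jπ/a)²·sin(jπx/a); on 0 ≤ x ≤ a, ∫sin²(jπx/a) dx = a/2 and ∫sin(jπx/a)·sin(lπx/a) dx = 0 for j ≠ l, so only diagonal terms survive in ∫|Ψ|² and ∫Ψ·Ψ″; ∫Ψ·Ψ′ dx = [Ψ²/2] between the walls = 0.
State is unnormalized: ∫|Ψ|² dx = 5.8367, and ∫Ψ*·(−ħ²/2m · Ψ'') dx = 65.553, so ⟨T⟩ = 65.553 / 5.8367.
⟨T⟩ = 11.231.

11.2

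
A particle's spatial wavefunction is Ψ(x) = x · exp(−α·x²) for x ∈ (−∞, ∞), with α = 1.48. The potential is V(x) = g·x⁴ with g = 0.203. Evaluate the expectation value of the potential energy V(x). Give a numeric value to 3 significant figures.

0.0869

⟨V⟩ = ∫ V(x)·|Ψ|² dx / ∫|Ψ|² dx.
Expand each integrand as polynomial × e^(−2αx²) and use ∫x^(2j)·e^(−2αx²) dx = (2j−1)!!/(4α)^j · √(π/(2α)), odd powers → 0; here √(π/(2α)) = 1.0302.
State is unnormalized: ∫|Ψ|² dx = 0.17402, and ∫Ψ*·V(x)·Ψ dx = 0.015120, so ⟨V⟩ = 0.015120 / 0.17402.
⟨V⟩ = 0.086885.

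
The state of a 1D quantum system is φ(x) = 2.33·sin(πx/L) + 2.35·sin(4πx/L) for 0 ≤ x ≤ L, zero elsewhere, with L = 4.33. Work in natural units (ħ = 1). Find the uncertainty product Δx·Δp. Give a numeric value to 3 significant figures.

2.18

Δx = √(⟨x²⟩−⟨x⟩²), Δp = √(⟨p²⟩−⟨p⟩²).
On 0 ≤ x ≤ L (j ≠ l): ∫sin²(jπx/L) dx = L/2, ∫sin(jπx/L)·sin(lπx/L) dx = 0; diagonal moments ∫x·sin²(jπx/L) dx = L²/4, ∫x²·sin²(jπx/L) dx = L³·(1/6 − 1/(4j²π²)); cross terms ∫x·sin(jπx/L)·sin(lπx/L) dx = 0 for j + l even and −4jlL²/(π²(j² − l²)²) for j + l odd, ∫x²·sin(jπx/L)·sin(lπx/L) dx = (−1)^(j+l)·4jlL³/(π²(j² − l²)²); higher powers the same way via product-to-sum and parts. d²/dx² sin(jπx/L) = −(jπ/L)²·sin(jπx/L); on 0 ≤ x ≤ L, ∫sin²(jπx/L) dx = L/2 and ∫sin(jπx/L)·sin(lπx/L) dx = 0 for j ≠ l, so only diagonal terms survive in ∫|φ|² and ∫φ·φ″; ∫φ·φ′ dx = [φ²/2] between the walls = 0.
Normalization: ∫|φ|² dx = 23.710.
⟨x⟩ = 2.1026, ⟨x²⟩ = 5.4787 ⇒ Δx = 1.0285.
⟨p⟩ = 0.0000, ⟨p²⟩ = 4.5082 ⇒ Δp = 2.1233.
Δx·Δp = 2.1837.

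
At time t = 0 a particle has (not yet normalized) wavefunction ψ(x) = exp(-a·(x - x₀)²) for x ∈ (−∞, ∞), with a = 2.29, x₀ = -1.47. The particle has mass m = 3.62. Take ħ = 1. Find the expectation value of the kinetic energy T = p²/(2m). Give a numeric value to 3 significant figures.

T = −(ħ²/2m) d²/dx², so ⟨T⟩ = −(ħ²/2m) ∫ ψ*·ψ'' dx / ∫|ψ|² dx; with m = 3.62.
Gaussian moments (u = x − x₀): ∫u^(2j)·e^(−2au²) du = (2j−1)!!/(4a)^j · √(π/(2a)), odd powers integrate to 0; here √(π/(2a)) = 0.82821. Derivatives: d/dx e^(−au²) = −2au·e^(−au²), d²/dx² e^(−au²) = (4a²u² − 2a)·e^(−au²).
State is unnormalized: ∫|ψ|² dx = 0.82821, and ∫ψ*·(−ħ²/2m · ψ'') dx = 0.26196, so ⟨T⟩ = 0.26196 / 0.82821.
⟨T⟩ = 0.31630.

0.316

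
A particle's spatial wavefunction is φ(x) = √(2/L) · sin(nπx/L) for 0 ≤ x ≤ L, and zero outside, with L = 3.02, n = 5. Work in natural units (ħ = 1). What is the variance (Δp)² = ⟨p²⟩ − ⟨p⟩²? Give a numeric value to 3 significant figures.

Compute ⟨p⟩ and ⟨p²⟩ separately; (Δp)² = ⟨p²⟩ − ⟨p⟩².
d/dx sin(nπx/L) = (nπ/L)·cos(nπx/L) and d²/dx² sin(nπx/L) = −(nπ/L)²·sin(nπx/L); on 0 ≤ x ≤ L, ∫sin²(nπx/L) dx = L/2 and ∫sin(nπx/L)·cos(nπx/L) dx = 0.
⟨p⟩ = 0.0000 and ⟨p²⟩ = 27.054.
(Δp)² = 27.054 − (0.0000)² = 27.054.

27.1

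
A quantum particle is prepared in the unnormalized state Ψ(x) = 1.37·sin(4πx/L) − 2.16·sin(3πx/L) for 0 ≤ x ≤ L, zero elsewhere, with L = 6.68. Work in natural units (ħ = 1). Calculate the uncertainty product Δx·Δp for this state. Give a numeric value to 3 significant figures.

2.24

Δx = √(⟨x²⟩−⟨x⟩²), Δp = √(⟨p²⟩−⟨p⟩²).
On 0 ≤ x ≤ L (j ≠ l): ∫sin²(jπx/L) dx = L/2, ∫sin(jπx/L)·sin(lπx/L) dx = 0; diagonal moments ∫x·sin²(jπx/L) dx = L²/4, ∫x²·sin²(jπx/L) dx = L³·(1/6 − 1/(4j²π²)); cross terms ∫x·sin(jπx/L)·sin(lπx/L) dx = 0 for j + l even and −4jlL²/(π²(j² − l²)²) for j + l odd, ∫x²·sin(jπx/L)·sin(lπx/L) dx = (−1)^(j+l)·4jlL³/(π²(j² − l²)²); higher powers the same way via product-to-sum and parts. d²/dx² sin(jπx/L) = −(jπ/L)²·sin(jπx/L); on 0 ≤ x ≤ L, ∫sin²(jπx/L) dx = L/2 and ∫sin(jπx/L)·sin(lπx/L) dx = 0 for j ≠ l, so only diagonal terms survive in ∫|Ψ|² and ∫Ψ·Ψ″; ∫Ψ·Ψ′ dx = [Ψ²/2] between the walls = 0.
Normalization: ∫|Ψ|² dx = 21.852.
⟨x⟩ = 4.5395, ⟨x²⟩ = 22.667 ⇒ Δx = 1.4353.
⟨p⟩ = 0.0000, ⟨p²⟩ = 2.4348 ⇒ Δp = 1.5604.
Δx·Δp = 2.2396.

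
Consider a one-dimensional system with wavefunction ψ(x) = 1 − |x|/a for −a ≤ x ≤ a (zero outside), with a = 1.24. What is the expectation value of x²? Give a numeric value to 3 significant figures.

0.154

⟨x²⟩ = ∫ x²·|ψ|² dx / ∫|ψ|² dx (integrals over the domain).
ψ is even, so ∫ over [−a, a] = 2∫₀ᵃ with ψ = 1 − x/a there: ∫₀ᵃ (1 − x/a)² dx = a/3, ∫₀ᵃ x²(1 − x/a)² dx = a³/30, ∫₀ᵃ x⁴(1 − x/a)² dx = a⁵/105.
State is unnormalized: ∫|ψ|² dx = 0.82667, and ∫ψ*·x²·ψ dx = 0.12711, so ⟨x²⟩ = 0.12711 / 0.82667.
⟨x²⟩ = 0.15376.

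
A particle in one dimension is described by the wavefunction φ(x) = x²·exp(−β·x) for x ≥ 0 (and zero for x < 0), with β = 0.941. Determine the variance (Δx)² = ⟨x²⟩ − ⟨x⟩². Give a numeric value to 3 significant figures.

1.41

Compute ⟨x⟩ and ⟨x²⟩ separately, then (Δx)² = ⟨x²⟩ − ⟨x⟩².
Every integrand reduces to terms xʲ·e^(−2βx) on [0, ∞); use ∫₀^∞ xʲ·e^(−2βx) dx = j!/(2β)^(j+1).
Normalization: ∫|φ|² dx = 1.0165.
⟨x⟩ = 2.6567 and ⟨x²⟩ = 8.4700.
(Δx)² = 8.4700 − (2.6567)² = 1.4117.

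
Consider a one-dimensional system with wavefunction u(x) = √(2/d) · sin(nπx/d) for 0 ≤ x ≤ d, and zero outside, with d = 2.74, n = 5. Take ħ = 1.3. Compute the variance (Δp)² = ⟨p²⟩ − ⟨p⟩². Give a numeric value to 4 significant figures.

Compute ⟨p⟩ and ⟨p²⟩ separately; (Δp)² = ⟨p²⟩ − ⟨p⟩².
d/dx sin(nπx/d) = (nπ/d)·cos(nπx/d) and d²/dx² sin(nπx/d) = −(nπ/d)²·sin(nπx/d); on 0 ≤ x ≤ d, ∫sin²(nπx/d) dx = d/2 and ∫sin(nπx/d)·cos(nπx/d) dx = 0.
⟨p⟩ = 0.0000 and ⟨p²⟩ = 55.542.
(Δp)² = 55.542 − (0.0000)² = 55.542.

55.54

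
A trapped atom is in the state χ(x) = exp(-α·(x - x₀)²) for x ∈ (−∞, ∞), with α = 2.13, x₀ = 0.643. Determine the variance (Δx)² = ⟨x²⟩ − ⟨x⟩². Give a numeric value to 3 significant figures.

0.117

Compute ⟨x⟩ and ⟨x²⟩ separately, then (Δx)² = ⟨x²⟩ − ⟨x⟩².
Gaussian moments (u = x − x₀): ∫u^(2j)·e^(−2αu²) du = (2j−1)!!/(4α)^j · √(π/(2α)), odd powers integrate to 0; here √(π/(2α)) = 0.85876.
Normalization: ∫|χ|² dx = 0.85876.
⟨x⟩ = 0.64300 and ⟨x²⟩ = 0.53082.
(Δx)² = 0.53082 − (0.64300)² = 0.11737.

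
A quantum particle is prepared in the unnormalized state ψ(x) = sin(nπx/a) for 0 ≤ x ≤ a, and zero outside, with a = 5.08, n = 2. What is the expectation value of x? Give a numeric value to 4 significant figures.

2.540

⟨x⟩ = ∫ x·|ψ|² dx / ∫|ψ|² dx (integrals over the domain).
With sin²θ = (1 − cos2θ)/2 on 0 ≤ x ≤ a: ∫sin²(nπx/a) dx = a/2, ∫x·sin²(nπx/a) dx = a²/4, ∫x²·sin²(nπx/a) dx = a³·(1/6 − 1/(4n²π²)); higher powers xᵏ the same way, integrating xᵏ·cos(2nπx/a) by parts.
State is unnormalized: ∫|ψ|² dx = 2.5400, and ∫ψ*·x·ψ dx = 6.4516, so ⟨x⟩ = 6.4516 / 2.5400.
⟨x⟩ = 2.5400.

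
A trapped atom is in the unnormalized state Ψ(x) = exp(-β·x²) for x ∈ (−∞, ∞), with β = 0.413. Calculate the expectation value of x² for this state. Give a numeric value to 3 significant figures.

⟨x²⟩ = ∫ x²·|Ψ|² dx / ∫|Ψ|² dx (integrals over the domain).
Gaussian moments: ∫x^(2j)·e^(−2βx²) dx = (2j−1)!!/(4β)^j · √(π/(2β)), odd powers integrate to 0; here √(π/(2β)) = 1.9502.
State is unnormalized: ∫|Ψ|² dx = 1.9502, and ∫Ψ*·x²·Ψ dx = 1.1805, so ⟨x²⟩ = 1.1805 / 1.9502.
⟨x²⟩ = 0.60533.

0.605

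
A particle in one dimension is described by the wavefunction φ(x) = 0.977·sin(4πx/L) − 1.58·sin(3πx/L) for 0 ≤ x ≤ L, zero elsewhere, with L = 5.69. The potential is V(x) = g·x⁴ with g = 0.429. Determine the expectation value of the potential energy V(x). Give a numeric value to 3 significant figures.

⟨V⟩ = ∫ V(x)·|φ|² dx / ∫|φ|² dx.
On 0 ≤ x ≤ L (j ≠ l): ∫sin²(jπx/L) dx = L/2, ∫sin(jπx/L)·sin(lπx/L) dx = 0; diagonal moments ∫x·sin²(jπx/L) dx = L²/4, ∫x²·sin²(jπx/L) dx = L³·(1/6 − 1/(4j²π²)); cross terms ∫x·sin(jπx/L)·sin(lπx/L) dx = 0 for j + l even and −4jlL²/(π²(j² − l²)²) for j + l odd, ∫x²·sin(jπx/L)·sin(lπx/L) dx = (−1)^(j+l)·4jlL³/(π²(j² − l²)²); higher powers the same way via product-to-sum and parts.
State is unnormalized: ∫|φ|² dx = 9.8179, and ∫φ*·V(x)·φ dx = 1435.3, so ⟨V⟩ = 1435.3 / 9.8179.
⟨V⟩ = 146.20.

146.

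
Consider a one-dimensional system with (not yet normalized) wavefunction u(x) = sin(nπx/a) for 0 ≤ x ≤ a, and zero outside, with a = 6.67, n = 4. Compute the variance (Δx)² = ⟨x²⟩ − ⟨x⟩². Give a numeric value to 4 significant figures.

Compute ⟨x⟩ and ⟨x²⟩ separately, then (Δx)² = ⟨x²⟩ − ⟨x⟩².
With sin²θ = (1 − cos2θ)/2 on 0 ≤ x ≤ a: ∫sin²(nπx/a) dx = a/2, ∫x·sin²(nπx/a) dx = a²/4, ∫x²·sin²(nπx/a) dx = a³·(1/6 − 1/(4n²π²)); higher powers xᵏ the same way, integrating xᵏ·cos(2nπx/a) by parts.
Normalization: ∫|u|² dx = 3.3350.
⟨x⟩ = 3.3350 and ⟨x²⟩ = 14.689.
(Δx)² = 14.689 − (3.3350)² = 3.5665.

3.567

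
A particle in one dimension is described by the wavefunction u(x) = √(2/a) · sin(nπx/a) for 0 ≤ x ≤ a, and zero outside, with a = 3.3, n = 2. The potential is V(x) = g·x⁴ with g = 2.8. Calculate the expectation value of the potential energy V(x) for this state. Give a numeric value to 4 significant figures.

58.32

⟨V⟩ = ∫ V(x)·|u|² dx.
With sin²θ = (1 − cos2θ)/2 on 0 ≤ x ≤ a: ∫sin²(nπx/a) dx = a/2, ∫x·sin²(nπx/a) dx = a²/4, ∫x²·sin²(nπx/a) dx = a³·(1/6 − 1/(4n²π²)); higher powers xᵏ the same way, integrating xᵏ·cos(2nπx/a) by parts.
⟨V⟩ = 58.320.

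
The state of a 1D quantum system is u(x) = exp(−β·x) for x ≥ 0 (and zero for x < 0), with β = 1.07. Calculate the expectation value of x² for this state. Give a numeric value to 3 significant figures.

0.437

⟨x²⟩ = ∫ x²·|u|² dx / ∫|u|² dx (integrals over the domain).
Every integrand reduces to terms xʲ·e^(−2βx) on [0, ∞); use ∫₀^∞ xʲ·e^(−2βx) dx = j!/(2β)^(j+1).
State is unnormalized: ∫|u|² dx = 0.46729, and ∫u*·x²·u dx = 0.20407, so ⟨x²⟩ = 0.20407 / 0.46729.
⟨x²⟩ = 0.43672.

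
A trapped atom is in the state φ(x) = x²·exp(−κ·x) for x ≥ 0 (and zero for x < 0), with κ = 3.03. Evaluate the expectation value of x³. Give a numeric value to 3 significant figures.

0.944

⟨x³⟩ = ∫ x³·|φ|² dx / ∫|φ|² dx (integrals over the domain).
Every integrand reduces to terms xʲ·e^(−2κx) on [0, ∞); use ∫₀^∞ xʲ·e^(−2κx) dx = j!/(2κ)^(j+1).
State is unnormalized: ∫|φ|² dx = 0.0029366, and ∫φ*·x³·φ dx = 0.0027711, so ⟨x³⟩ = 0.0027711 / 0.0029366.
⟨x³⟩ = 0.94363.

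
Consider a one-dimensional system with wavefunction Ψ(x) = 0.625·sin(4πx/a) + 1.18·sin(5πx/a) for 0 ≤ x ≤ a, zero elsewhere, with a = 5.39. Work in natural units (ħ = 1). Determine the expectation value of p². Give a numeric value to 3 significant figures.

p² Ψ = −ħ² d²Ψ/dx²; ⟨p²⟩ = −ħ² ∫ Ψ*·Ψ'' dx / ∫|Ψ|² dx.
d²/dx² sin(jπx/a) = −(jπ/a)²·sin(jπx/a); on 0 ≤ x ≤ a, ∫sin²(jπx/a) dx = a/2 and ∫sin(jπx/a)·sin(lπx/a) dx = 0 for j ≠ l, so only diagonal terms survive in ∫|Ψ|² and ∫Ψ·Ψ″; ∫Ψ·Ψ′ dx = [Ψ²/2] between the walls = 0.
State is unnormalized: ∫|Ψ|² dx = 4.8053, and ∫Ψ*·(−ħ² Ψ'') dx = 37.592, so ⟨p²⟩ = 37.592 / 4.8053.
⟨p²⟩ = 7.8232.

7.82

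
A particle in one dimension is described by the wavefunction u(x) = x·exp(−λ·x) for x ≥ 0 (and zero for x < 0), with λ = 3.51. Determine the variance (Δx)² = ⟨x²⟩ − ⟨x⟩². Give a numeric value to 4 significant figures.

Compute ⟨x⟩ and ⟨x²⟩ separately, then (Δx)² = ⟨x²⟩ − ⟨x⟩².
Every integrand reduces to terms xʲ·e^(−2λx) on [0, ∞); use ∫₀^∞ xʲ·e^(−2λx) dx = j!/(2λ)^(j+1).
Normalization: ∫|u|² dx = 0.0057812.
⟨x⟩ = 0.42735 and ⟨x²⟩ = 0.24350.
(Δx)² = 0.24350 − (0.42735)² = 0.060876.

0.06088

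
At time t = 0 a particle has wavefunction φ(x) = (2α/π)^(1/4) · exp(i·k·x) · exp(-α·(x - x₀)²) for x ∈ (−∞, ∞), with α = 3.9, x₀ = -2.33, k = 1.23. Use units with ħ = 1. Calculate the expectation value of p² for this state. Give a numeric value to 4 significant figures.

5.413

p² φ = −ħ² d²φ/dx²; ⟨p²⟩ = −ħ² ∫ φ*·φ'' dx.
Gaussian moments (u = x − x₀): ∫u^(2j)·e^(−2αu²) du = (2j−1)!!/(4α)^j · √(π/(2α)), odd powers integrate to 0; here √(π/(2α)) = 0.63464. Derivatives: φ′ = (ik − 2αu)·φ, φ″ = ((ik − 2αu)² − 2α)·φ; the odd-in-u pieces drop out.
⟨p²⟩ = 5.4129.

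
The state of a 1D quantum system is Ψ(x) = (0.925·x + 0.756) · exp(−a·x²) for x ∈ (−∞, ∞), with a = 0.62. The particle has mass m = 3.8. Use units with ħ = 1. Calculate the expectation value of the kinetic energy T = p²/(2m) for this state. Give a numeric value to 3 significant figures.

T = −(ħ²/2m) d²/dx², so ⟨T⟩ = −(ħ²/2m) ∫ Ψ*·Ψ'' dx / ∫|Ψ|² dx; with m = 3.8.
Expand each integrand as polynomial × e^(−2ax²) and use ∫x^(2j)·e^(−2ax²) dx = (2j−1)!!/(4a)^j · √(π/(2a)), odd powers → 0; here √(π/(2a)) = 1.5917. Differentiate with the product rule, d/dx e^(−ax²) = −2ax·e^(−ax²).
State is unnormalized: ∫|Ψ|² dx = 1.4589, and ∫Ψ*·(−ħ²/2m · Ψ'') dx = 0.20861, so ⟨T⟩ = 0.20861 / 1.4589.
⟨T⟩ = 0.14300.

0.143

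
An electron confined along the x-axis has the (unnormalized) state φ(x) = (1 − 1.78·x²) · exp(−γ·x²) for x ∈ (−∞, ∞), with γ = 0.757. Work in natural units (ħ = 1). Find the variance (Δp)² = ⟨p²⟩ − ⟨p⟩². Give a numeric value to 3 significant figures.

4.04

Compute ⟨p⟩ and ⟨p²⟩ separately; (Δp)² = ⟨p²⟩ − ⟨p⟩².
Expand each integrand as polynomial × e^(−2γx²) and use ∫x^(2j)·e^(−2γx²) dx = (2j−1)!!/(4γ)^j · √(π/(2γ)), odd powers → 0; here √(π/(2γ)) = 1.4405. Differentiate with the product rule, d/dx e^(−γx²) = −2γx·e^(−γx²).
Normalization: ∫|φ|² dx = 1.2403.
⟨p⟩ = 0.0000 and ⟨p²⟩ = 4.0397.
(Δp)² = 4.0397 − (0.0000)² = 4.0397.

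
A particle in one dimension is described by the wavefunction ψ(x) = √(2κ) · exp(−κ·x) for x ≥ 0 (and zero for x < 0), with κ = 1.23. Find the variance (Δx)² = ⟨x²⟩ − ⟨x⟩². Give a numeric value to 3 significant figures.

0.165

Compute ⟨x⟩ and ⟨x²⟩ separately, then (Δx)² = ⟨x²⟩ − ⟨x⟩².
Every integrand reduces to terms xʲ·e^(−2κx) on [0, ∞); use ∫₀^∞ xʲ·e^(−2κx) dx = j!/(2κ)^(j+1).
⟨x⟩ = 0.40650 and ⟨x²⟩ = 0.33049.
(Δx)² = 0.33049 − (0.40650)² = 0.16525.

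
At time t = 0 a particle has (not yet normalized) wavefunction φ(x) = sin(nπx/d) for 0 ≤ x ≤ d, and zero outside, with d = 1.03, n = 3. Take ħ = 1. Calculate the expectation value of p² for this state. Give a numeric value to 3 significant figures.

83.7

p² φ = −ħ² d²φ/dx²; ⟨p²⟩ = −ħ² ∫ φ*·φ'' dx / ∫|φ|² dx.
d/dx sin(nπx/d) = (nπ/d)·cos(nπx/d) and d²/dx² sin(nπx/d) = −(nπ/d)²·sin(nπx/d); on 0 ≤ x ≤ d, ∫sin²(nπx/d) dx = d/2 and ∫sin(nπx/d)·cos(nπx/d) dx = 0.
State is unnormalized: ∫|φ|² dx = 0.51500, and ∫φ*·(−ħ² φ'') dx = 43.120, so ⟨p²⟩ = 43.120 / 0.51500.
⟨p²⟩ = 83.727.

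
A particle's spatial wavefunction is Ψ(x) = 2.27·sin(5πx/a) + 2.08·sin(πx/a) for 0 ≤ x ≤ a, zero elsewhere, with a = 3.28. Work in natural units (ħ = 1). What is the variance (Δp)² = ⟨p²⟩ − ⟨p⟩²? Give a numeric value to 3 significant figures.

12.9

Compute ⟨p⟩ and ⟨p²⟩ separately; (Δp)² = ⟨p²⟩ − ⟨p⟩².
d²/dx² sin(jπx/a) = −(jπ/a)²·sin(jπx/a); on 0 ≤ x ≤ a, ∫sin²(jπx/a) dx = a/2 and ∫sin(jπx/a)·sin(lπx/a) dx = 0 for j ≠ l, so only diagonal terms survive in ∫|Ψ|² and ∫Ψ·Ψ″; ∫Ψ·Ψ′ dx = [Ψ²/2] between the walls = 0.
Normalization: ∫|Ψ|² dx = 15.546.
⟨p⟩ = 0.0000 and ⟨p²⟩ = 12.886.
(Δp)² = 12.886 − (0.0000)² = 12.886.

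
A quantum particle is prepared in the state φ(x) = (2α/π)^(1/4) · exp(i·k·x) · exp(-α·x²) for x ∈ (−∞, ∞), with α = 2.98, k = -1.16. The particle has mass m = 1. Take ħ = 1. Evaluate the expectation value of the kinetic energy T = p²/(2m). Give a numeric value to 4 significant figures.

2.163

T = −(ħ²/2m) d²/dx², so ⟨T⟩ = −(ħ²/2m) ∫ φ*·φ'' dx; with m = 1.
Gaussian moments: ∫x^(2j)·e^(−2αx²) dx = (2j−1)!!/(4α)^j · √(π/(2α)), odd powers integrate to 0; here √(π/(2α)) = 0.72603. Derivatives: φ′ = (ik − 2αx)·φ, φ″ = ((ik − 2αx)² − 2α)·φ; the odd-in-x pieces drop out.
⟨T⟩ = 2.1628.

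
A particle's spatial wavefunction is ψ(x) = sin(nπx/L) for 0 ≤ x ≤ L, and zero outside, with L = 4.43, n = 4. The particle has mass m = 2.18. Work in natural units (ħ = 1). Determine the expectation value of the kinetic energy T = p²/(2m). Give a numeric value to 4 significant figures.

T = −(ħ²/2m) d²/dx², so ⟨T⟩ = −(ħ²/2m) ∫ ψ*·ψ'' dx / ∫|ψ|² dx; with m = 2.18.
d/dx sin(nπx/L) = (nπ/L)·cos(nπx/L) and d²/dx² sin(nπx/L) = −(nπ/L)²·sin(nπx/L); on 0 ≤ x ≤ L, ∫sin²(nπx/L) dx = L/2 and ∫sin(nπx/L)·cos(nπx/L) dx = 0.
State is unnormalized: ∫|ψ|² dx = 2.2150, and ∫ψ*·(−ħ²/2m · ψ'') dx = 4.0879, so ⟨T⟩ = 4.0879 / 2.2150.
⟨T⟩ = 1.8455.

1.846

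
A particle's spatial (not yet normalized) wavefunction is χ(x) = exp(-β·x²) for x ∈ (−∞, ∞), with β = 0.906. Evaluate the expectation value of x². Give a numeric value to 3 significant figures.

0.276

⟨x²⟩ = ∫ x²·|χ|² dx / ∫|χ|² dx (integrals over the domain).
Gaussian moments: ∫x^(2j)·e^(−2βx²) dx = (2j−1)!!/(4β)^j · √(π/(2β)), odd powers integrate to 0; here √(π/(2β)) = 1.3167.
State is unnormalized: ∫|χ|² dx = 1.3167, and ∫χ*·x²·χ dx = 0.36334, so ⟨x²⟩ = 0.36334 / 1.3167.
⟨x²⟩ = 0.27594.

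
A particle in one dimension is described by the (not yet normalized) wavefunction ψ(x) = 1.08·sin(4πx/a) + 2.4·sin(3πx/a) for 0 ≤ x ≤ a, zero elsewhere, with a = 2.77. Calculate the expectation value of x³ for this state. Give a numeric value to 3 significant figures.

2.37

⟨x³⟩ = ∫ x³·|ψ|² dx / ∫|ψ|² dx (integrals over the domain).
On 0 ≤ x ≤ a (j ≠ l): ∫sin²(jπx/a) dx = a/2, ∫sin(jπx/a)·sin(lπx/a) dx = 0; diagonal moments ∫x·sin²(jπx/a) dx = a²/4, ∫x²·sin²(jπx/a) dx = a³·(1/6 − 1/(4j²π²)); cross terms ∫x·sin(jπx/a)·sin(lπx/a) dx = 0 for j + l even and −4jla²/(π²(j² − l²)²) for j + l odd, ∫x²·sin(jπx/a)·sin(lπx/a) dx = (−1)^(j+l)·4jla³/(π²(j² − l²)²); higher powers the same way via product-to-sum and parts.
State is unnormalized: ∫|ψ|² dx = 9.5931, and ∫ψ*·x³·ψ dx = 22.731, so ⟨x³⟩ = 22.731 / 9.5931.
⟨x³⟩ = 2.3695.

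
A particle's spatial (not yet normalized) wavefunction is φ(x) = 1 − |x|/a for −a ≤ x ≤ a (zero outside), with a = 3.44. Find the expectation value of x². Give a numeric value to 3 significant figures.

1.18

⟨x²⟩ = ∫ x²·|φ|² dx / ∫|φ|² dx (integrals over the domain).
φ is even, so ∫ over [−a, a] = 2∫₀ᵃ with φ = 1 − x/a there: ∫₀ᵃ (1 − x/a)² dx = a/3, ∫₀ᵃ x²(1 − x/a)² dx = a³/30, ∫₀ᵃ x⁴(1 − x/a)² dx = a⁵/105.
State is unnormalized: ∫|φ|² dx = 2.2933, and ∫φ*·x²·φ dx = 2.7138, so ⟨x²⟩ = 2.7138 / 2.2933.
⟨x²⟩ = 1.1834.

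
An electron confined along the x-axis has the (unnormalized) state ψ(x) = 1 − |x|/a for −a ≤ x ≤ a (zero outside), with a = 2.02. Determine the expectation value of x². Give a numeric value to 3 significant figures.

⟨x²⟩ = ∫ x²·|ψ|² dx / ∫|ψ|² dx (integrals over the domain).
ψ is even, so ∫ over [−a, a] = 2∫₀ᵃ with ψ = 1 − x/a there: ∫₀ᵃ (1 − x/a)² dx = a/3, ∫₀ᵃ x²(1 − x/a)² dx = a³/30, ∫₀ᵃ x⁴(1 − x/a)² dx = a⁵/105.
State is unnormalized: ∫|ψ|² dx = 1.3467, and ∫ψ*·x²·ψ dx = 0.54949, so ⟨x²⟩ = 0.54949 / 1.3467.
⟨x²⟩ = 0.40804.

0.408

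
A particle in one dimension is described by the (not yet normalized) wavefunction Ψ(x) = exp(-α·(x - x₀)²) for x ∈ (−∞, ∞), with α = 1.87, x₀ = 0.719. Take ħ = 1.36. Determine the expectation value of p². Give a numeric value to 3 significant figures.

p² Ψ = −ħ² d²Ψ/dx²; ⟨p²⟩ = −ħ² ∫ Ψ*·Ψ'' dx / ∫|Ψ|² dx.
Gaussian moments (u = x − x₀): ∫u^(2j)·e^(−2αu²) du = (2j−1)!!/(4α)^j · √(π/(2α)), odd powers integrate to 0; here √(π/(2α)) = 0.91651. Derivatives: d/dx e^(−αu²) = −2αu·e^(−αu²), d²/dx² e^(−αu²) = (4α²u² − 2α)·e^(−αu²).
State is unnormalized: ∫|Ψ|² dx = 0.91651, and ∫Ψ*·(−ħ² Ψ'') dx = 3.1700, so ⟨p²⟩ = 3.1700 / 0.91651.
⟨p²⟩ = 3.4588.

3.46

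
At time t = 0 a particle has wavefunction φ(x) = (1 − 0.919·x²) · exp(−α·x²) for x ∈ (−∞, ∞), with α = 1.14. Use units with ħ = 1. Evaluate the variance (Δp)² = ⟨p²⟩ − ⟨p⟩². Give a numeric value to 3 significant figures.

Compute ⟨p⟩ and ⟨p²⟩ separately; (Δp)² = ⟨p²⟩ − ⟨p⟩².
Expand each integrand as polynomial × e^(−2αx²) and use ∫x^(2j)·e^(−2αx²) dx = (2j−1)!!/(4α)^j · √(π/(2α)), odd powers → 0; here √(π/(2α)) = 1.1738. Differentiate with the product rule, d/dx e^(−αx²) = −2αx·e^(−αx²).
Normalization: ∫|φ|² dx = 0.84373.
⟨p⟩ = 0.0000 and ⟨p²⟩ = 2.6762.
(Δp)² = 2.6762 − (0.0000)² = 2.6762.

2.68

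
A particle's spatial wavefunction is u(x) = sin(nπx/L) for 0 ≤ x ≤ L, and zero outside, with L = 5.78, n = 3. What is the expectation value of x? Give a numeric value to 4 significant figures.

⟨x⟩ = ∫ x·|u|² dx / ∫|u|² dx (integrals over the domain).
With sin²θ = (1 − cos2θ)/2 on 0 ≤ x ≤ L: ∫sin²(nπx/L) dx = L/2, ∫x·sin²(nπx/L) dx = L²/4, ∫x²·sin²(nπx/L) dx = L³·(1/6 − 1/(4n²π²)); higher powers xᵏ the same way, integrating xᵏ·cos(2nπx/L) by parts.
State is unnormalized: ∫|u|² dx = 2.8900, and ∫u*·x·u dx = 8.3521, so ⟨x⟩ = 8.3521 / 2.8900.
⟨x⟩ = 2.8900.

2.890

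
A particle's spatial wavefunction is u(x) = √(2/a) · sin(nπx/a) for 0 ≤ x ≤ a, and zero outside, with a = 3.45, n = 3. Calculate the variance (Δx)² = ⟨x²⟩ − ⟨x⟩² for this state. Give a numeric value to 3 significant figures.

Compute ⟨x⟩ and ⟨x²⟩ separately, then (Δx)² = ⟨x²⟩ − ⟨x⟩².
With sin²θ = (1 − cos2θ)/2 on 0 ≤ x ≤ a: ∫sin²(nπx/a) dx = a/2, ∫x·sin²(nπx/a) dx = a²/4, ∫x²·sin²(nπx/a) dx = a³·(1/6 − 1/(4n²π²)); higher powers xᵏ the same way, integrating xᵏ·cos(2nπx/a) by parts.
⟨x⟩ = 1.7250 and ⟨x²⟩ = 3.9005.
(Δx)² = 3.9005 − (1.7250)² = 0.92488.

0.925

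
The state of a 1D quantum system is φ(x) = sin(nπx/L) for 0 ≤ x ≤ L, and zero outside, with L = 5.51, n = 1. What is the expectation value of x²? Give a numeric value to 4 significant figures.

8.582

⟨x²⟩ = ∫ x²·|φ|² dx / ∫|φ|² dx (integrals over the domain).
With sin²θ = (1 − cos2θ)/2 on 0 ≤ x ≤ L: ∫sin²(nπx/L) dx = L/2, ∫x·sin²(nπx/L) dx = L²/4, ∫x²·sin²(nπx/L) dx = L³·(1/6 − 1/(4n²π²)); higher powers xᵏ the same way, integrating xᵏ·cos(2nπx/L) by parts.
State is unnormalized: ∫|φ|² dx = 2.7550, and ∫φ*·x²·φ dx = 23.643, so ⟨x²⟩ = 23.643 / 2.7550.
⟨x²⟩ = 8.5820.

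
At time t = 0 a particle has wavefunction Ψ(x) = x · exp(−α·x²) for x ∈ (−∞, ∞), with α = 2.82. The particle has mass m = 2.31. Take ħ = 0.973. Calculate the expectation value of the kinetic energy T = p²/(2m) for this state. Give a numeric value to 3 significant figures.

T = −(ħ²/2m) d²/dx², so ⟨T⟩ = −(ħ²/2m) ∫ Ψ*·Ψ'' dx / ∫|Ψ|² dx; with m = 2.31.
Expand each integrand as polynomial × e^(−2αx²) and use ∫x^(2j)·e^(−2αx²) dx = (2j−1)!!/(4α)^j · √(π/(2α)), odd powers → 0; here √(π/(2α)) = 0.74634. Differentiate with the product rule, d/dx e^(−αx²) = −2αx·e^(−αx²).
State is unnormalized: ∫|Ψ|² dx = 0.066165, and ∫Ψ*·(−ħ²/2m · Ψ'') dx = 0.11470, so ⟨T⟩ = 0.11470 / 0.066165.
⟨T⟩ = 1.7336.

1.73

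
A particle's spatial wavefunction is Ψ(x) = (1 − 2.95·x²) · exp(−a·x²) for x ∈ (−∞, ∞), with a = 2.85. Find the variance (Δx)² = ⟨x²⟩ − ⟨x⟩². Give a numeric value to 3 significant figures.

0.0580

Compute ⟨x⟩ and ⟨x²⟩ separately, then (Δx)² = ⟨x²⟩ − ⟨x⟩².
Expand each integrand as polynomial × e^(−2ax²) and use ∫x^(2j)·e^(−2ax²) dx = (2j−1)!!/(4a)^j · √(π/(2a)), odd powers → 0; here √(π/(2a)) = 0.74240.
Normalization: ∫|Ψ|² dx = 0.50731.
⟨x⟩ = 0.0000 and ⟨x²⟩ = 0.057998.
(Δx)² = 0.057998 − (0.0000)² = 0.057998.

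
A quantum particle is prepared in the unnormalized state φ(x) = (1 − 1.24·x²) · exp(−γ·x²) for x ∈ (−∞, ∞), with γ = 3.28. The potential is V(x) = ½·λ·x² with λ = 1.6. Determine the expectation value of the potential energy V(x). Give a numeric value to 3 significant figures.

⟨V⟩ = ∫ V(x)·|φ|² dx / ∫|φ|² dx.
Expand each integrand as polynomial × e^(−2γx²) and use ∫x^(2j)·e^(−2γx²) dx = (2j−1)!!/(4γ)^j · √(π/(2γ)), odd powers → 0; here √(π/(2γ)) = 0.69203.
State is unnormalized: ∫|φ|² dx = 0.57976, and ∫φ*·V(x)·φ dx = 0.023922, so ⟨V⟩ = 0.023922 / 0.57976.
⟨V⟩ = 0.041262.

0.0413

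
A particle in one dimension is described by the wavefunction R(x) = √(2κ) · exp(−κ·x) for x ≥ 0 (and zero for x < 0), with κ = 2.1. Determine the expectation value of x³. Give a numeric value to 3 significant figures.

⟨x³⟩ = ∫ x³·|R|² dx (integrals over the domain).
Every integrand reduces to terms xʲ·e^(−2κx) on [0, ∞); use ∫₀^∞ xʲ·e^(−2κx) dx = j!/(2κ)^(j+1).
⟨x³⟩ = 0.080985.

0.0810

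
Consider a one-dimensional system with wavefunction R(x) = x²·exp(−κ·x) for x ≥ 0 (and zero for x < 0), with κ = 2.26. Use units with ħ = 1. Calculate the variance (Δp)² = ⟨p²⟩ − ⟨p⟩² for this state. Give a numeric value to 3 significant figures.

1.70

Compute ⟨p⟩ and ⟨p²⟩ separately; (Δp)² = ⟨p²⟩ − ⟨p⟩².
Differentiate x²·exp(−κ·x) with the product rule; every integrand then reduces to terms xʲ·e^(−2κx) on [0, ∞), with ∫₀^∞ xʲ·e^(−2κx) dx = j!/(2κ)^(j+1).
Normalization: ∫|R|² dx = 0.012721.
⟨p⟩ = 0.0000 and ⟨p²⟩ = 1.7025.
(Δp)² = 1.7025 − (0.0000)² = 1.7025.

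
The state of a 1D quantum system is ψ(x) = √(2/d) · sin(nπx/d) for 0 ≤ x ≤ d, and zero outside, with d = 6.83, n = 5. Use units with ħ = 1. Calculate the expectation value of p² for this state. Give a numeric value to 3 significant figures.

p² ψ = −ħ² d²ψ/dx²; ⟨p²⟩ = −ħ² ∫ ψ*·ψ'' dx.
d/dx sin(nπx/d) = (nπ/d)·cos(nπx/d) and d²/dx² sin(nπx/d) = −(nπ/d)²·sin(nπx/d); on 0 ≤ x ≤ d, ∫sin²(nπx/d) dx = d/2 and ∫sin(nπx/d)·cos(nπx/d) dx = 0.
⟨p²⟩ = 5.2893.

5.29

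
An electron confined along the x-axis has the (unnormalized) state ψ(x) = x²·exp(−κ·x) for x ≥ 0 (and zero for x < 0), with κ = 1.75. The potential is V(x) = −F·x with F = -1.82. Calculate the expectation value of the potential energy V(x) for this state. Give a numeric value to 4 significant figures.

⟨V⟩ = ∫ V(x)·|ψ|² dx / ∫|ψ|² dx.
Every integrand reduces to terms xʲ·e^(−2κx) on [0, ∞); use ∫₀^∞ xʲ·e^(−2κx) dx = j!/(2κ)^(j+1).
State is unnormalized: ∫|ψ|² dx = 0.045695, and ∫ψ*·V(x)·ψ dx = 0.11881, so ⟨V⟩ = 0.11881 / 0.045695.
⟨V⟩ = 2.6000.

2.600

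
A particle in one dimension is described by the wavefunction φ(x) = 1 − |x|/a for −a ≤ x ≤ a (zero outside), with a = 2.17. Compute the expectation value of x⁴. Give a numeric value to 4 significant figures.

0.6335

⟨x⁴⟩ = ∫ x⁴·|φ|² dx / ∫|φ|² dx (integrals over the domain).
φ is even, so ∫ over [−a, a] = 2∫₀ᵃ with φ = 1 − x/a there: ∫₀ᵃ (1 − x/a)² dx = a/3, ∫₀ᵃ x²(1 − x/a)² dx = a³/30, ∫₀ᵃ x⁴(1 − x/a)² dx = a⁵/105.
State is unnormalized: ∫|φ|² dx = 1.4467, and ∫φ*·x⁴·φ dx = 0.91651, so ⟨x⁴⟩ = 0.91651 / 1.4467.
⟨x⁴⟩ = 0.63354.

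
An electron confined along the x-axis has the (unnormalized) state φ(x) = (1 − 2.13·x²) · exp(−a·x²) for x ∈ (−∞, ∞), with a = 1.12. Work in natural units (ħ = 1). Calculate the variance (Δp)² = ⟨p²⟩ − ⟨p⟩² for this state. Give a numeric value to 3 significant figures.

5.44

Compute ⟨p⟩ and ⟨p²⟩ separately; (Δp)² = ⟨p²⟩ − ⟨p⟩².
Expand each integrand as polynomial × e^(−2ax²) and use ∫x^(2j)·e^(−2ax²) dx = (2j−1)!!/(4a)^j · √(π/(2a)), odd powers → 0; here √(π/(2a)) = 1.1843. Differentiate with the product rule, d/dx e^(−ax²) = −2ax·e^(−ax²).
Normalization: ∫|φ|² dx = 0.86127.
⟨p⟩ = 0.0000 and ⟨p²⟩ = 5.4413.
(Δp)² = 5.4413 − (0.0000)² = 5.4413.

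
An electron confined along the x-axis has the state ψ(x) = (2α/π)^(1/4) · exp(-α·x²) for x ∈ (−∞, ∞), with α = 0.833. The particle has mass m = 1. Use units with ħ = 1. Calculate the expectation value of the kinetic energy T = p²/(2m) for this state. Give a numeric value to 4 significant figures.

0.4165

T = −(ħ²/2m) d²/dx², so ⟨T⟩ = −(ħ²/2m) ∫ ψ*·ψ'' dx; with m = 1.
Gaussian moments: ∫x^(2j)·e^(−2αx²) dx = (2j−1)!!/(4α)^j · √(π/(2α)), odd powers integrate to 0; here √(π/(2α)) = 1.3732. Derivatives: d/dx e^(−αx²) = −2αx·e^(−αx²), d²/dx² e^(−αx²) = (4α²x² − 2α)·e^(−αx²).
⟨T⟩ = 0.41650.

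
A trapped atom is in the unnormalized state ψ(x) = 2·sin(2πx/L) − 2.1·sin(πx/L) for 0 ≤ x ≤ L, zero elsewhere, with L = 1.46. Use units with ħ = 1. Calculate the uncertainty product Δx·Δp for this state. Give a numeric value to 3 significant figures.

Δx = √(⟨x²⟩−⟨x⟩²), Δp = √(⟨p²⟩−⟨p⟩²).
On 0 ≤ x ≤ L (j ≠ l): ∫sin²(jπx/L) dx = L/2, ∫sin(jπx/L)·sin(lπx/L) dx = 0; diagonal moments ∫x·sin²(jπx/L) dx = L²/4, ∫x²·sin²(jπx/L) dx = L³·(1/6 − 1/(4j²π²)); cross terms ∫x·sin(jπx/L)·sin(lπx/L) dx = 0 for j + l even and −4jlL²/(π²(j² − l²)²) for j + l odd, ∫x²·sin(jπx/L)·sin(lπx/L) dx = (−1)^(j+l)·4jlL³/(π²(j² − l²)²); higher powers the same way via product-to-sum and parts. d²/dx² sin(jπx/L) = −(jπ/L)²·sin(jπx/L); on 0 ≤ x ≤ L, ∫sin²(jπx/L) dx = L/2 and ∫sin(jπx/L)·sin(lπx/L) dx = 0 for j ≠ l, so only diagonal terms survive in ∫|ψ|² and ∫ψ·ψ″; ∫ψ·ψ′ dx = [ψ²/2] between the walls = 0.
Normalization: ∫|ψ|² dx = 6.1393.
⟨x⟩ = 0.99267, ⟨x²⟩ = 1.0246 ⇒ Δx = 0.19791.
⟨p⟩ = 0.0000, ⟨p²⟩ = 11.237 ⇒ Δp = 3.3521.
Δx·Δp = 0.66343.

0.663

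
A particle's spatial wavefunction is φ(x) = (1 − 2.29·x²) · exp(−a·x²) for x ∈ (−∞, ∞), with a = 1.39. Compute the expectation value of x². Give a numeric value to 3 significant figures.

0.282

⟨x²⟩ = ∫ x²·|φ|² dx / ∫|φ|² dx (integrals over the domain).
Expand each integrand as polynomial × e^(−2ax²) and use ∫x^(2j)·e^(−2ax²) dx = (2j−1)!!/(4a)^j · √(π/(2a)), odd powers → 0; here √(π/(2a)) = 1.0630.
State is unnormalized: ∫|φ|² dx = 0.72837, and ∫φ*·x²·φ dx = 0.20522, so ⟨x²⟩ = 0.20522 / 0.72837.
⟨x²⟩ = 0.28175.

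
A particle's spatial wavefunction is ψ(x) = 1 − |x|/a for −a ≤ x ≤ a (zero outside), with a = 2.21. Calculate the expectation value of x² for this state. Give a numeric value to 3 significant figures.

0.488

⟨x²⟩ = ∫ x²·|ψ|² dx / ∫|ψ|² dx (integrals over the domain).
ψ is even, so ∫ over [−a, a] = 2∫₀ᵃ with ψ = 1 − x/a there: ∫₀ᵃ (1 − x/a)² dx = a/3, ∫₀ᵃ x²(1 − x/a)² dx = a³/30, ∫₀ᵃ x⁴(1 − x/a)² dx = a⁵/105.
State is unnormalized: ∫|ψ|² dx = 1.4733, and ∫ψ*·x²·ψ dx = 0.71959, so ⟨x²⟩ = 0.71959 / 1.4733.
⟨x²⟩ = 0.48841.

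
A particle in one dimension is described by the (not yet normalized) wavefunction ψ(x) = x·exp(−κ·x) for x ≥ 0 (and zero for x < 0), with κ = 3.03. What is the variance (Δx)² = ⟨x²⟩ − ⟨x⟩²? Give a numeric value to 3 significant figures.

0.0817

Compute ⟨x⟩ and ⟨x²⟩ separately, then (Δx)² = ⟨x²⟩ − ⟨x⟩².
Every integrand reduces to terms xʲ·e^(−2κx) on [0, ∞); use ∫₀^∞ xʲ·e^(−2κx) dx = j!/(2κ)^(j+1).
Normalization: ∫|ψ|² dx = 0.0089869.
⟨x⟩ = 0.49505 and ⟨x²⟩ = 0.32677.
(Δx)² = 0.32677 − (0.49505)² = 0.081691.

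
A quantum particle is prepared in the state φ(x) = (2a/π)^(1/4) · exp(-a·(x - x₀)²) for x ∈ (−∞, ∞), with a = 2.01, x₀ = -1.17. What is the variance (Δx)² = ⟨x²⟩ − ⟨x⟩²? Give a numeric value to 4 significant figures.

0.1244

Compute ⟨x⟩ and ⟨x²⟩ separately, then (Δx)² = ⟨x²⟩ − ⟨x⟩².
Gaussian moments (u = x − x₀): ∫u^(2j)·e^(−2au²) du = (2j−1)!!/(4a)^j · √(π/(2a)), odd powers integrate to 0; here √(π/(2a)) = 0.88402.
⟨x⟩ = -1.1700 and ⟨x²⟩ = 1.4933.
(Δx)² = 1.4933 − (-1.1700)² = 0.12438.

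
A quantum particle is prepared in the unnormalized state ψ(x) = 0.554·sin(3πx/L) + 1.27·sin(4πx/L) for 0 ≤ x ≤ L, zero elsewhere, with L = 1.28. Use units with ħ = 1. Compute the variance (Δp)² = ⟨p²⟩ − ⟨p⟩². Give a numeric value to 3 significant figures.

Compute ⟨p⟩ and ⟨p²⟩ separately; (Δp)² = ⟨p²⟩ − ⟨p⟩².
d²/dx² sin(jπx/L) = −(jπ/L)²·sin(jπx/L); on 0 ≤ x ≤ L, ∫sin²(jπx/L) dx = L/2 and ∫sin(jπx/L)·sin(lπx/L) dx = 0 for j ≠ l, so only diagonal terms survive in ∫|ψ|² and ∫ψ·ψ″; ∫ψ·ψ′ dx = [ψ²/2] between the walls = 0.
Normalization: ∫|ψ|² dx = 1.2287.
⟨p⟩ = 0.0000 and ⟨p²⟩ = 89.642.
(Δp)² = 89.642 − (0.0000)² = 89.642.

89.6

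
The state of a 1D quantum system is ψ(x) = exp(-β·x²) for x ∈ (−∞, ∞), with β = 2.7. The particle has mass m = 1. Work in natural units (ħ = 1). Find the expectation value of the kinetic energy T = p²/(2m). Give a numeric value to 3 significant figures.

T = −(ħ²/2m) d²/dx², so ⟨T⟩ = −(ħ²/2m) ∫ ψ*·ψ'' dx / ∫|ψ|² dx; with m = 1.
Gaussian moments: ∫x^(2j)·e^(−2βx²) dx = (2j−1)!!/(4β)^j · √(π/(2β)), odd powers integrate to 0; here √(π/(2β)) = 0.76274. Derivatives: d/dx e^(−βx²) = −2βx·e^(−βx²), d²/dx² e^(−βx²) = (4β²x² − 2β)·e^(−βx²).
State is unnormalized: ∫|ψ|² dx = 0.76274, and ∫ψ*·(−ħ²/2m · ψ'') dx = 1.0297, so ⟨T⟩ = 1.0297 / 0.76274.
⟨T⟩ = 1.3500.

1.35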